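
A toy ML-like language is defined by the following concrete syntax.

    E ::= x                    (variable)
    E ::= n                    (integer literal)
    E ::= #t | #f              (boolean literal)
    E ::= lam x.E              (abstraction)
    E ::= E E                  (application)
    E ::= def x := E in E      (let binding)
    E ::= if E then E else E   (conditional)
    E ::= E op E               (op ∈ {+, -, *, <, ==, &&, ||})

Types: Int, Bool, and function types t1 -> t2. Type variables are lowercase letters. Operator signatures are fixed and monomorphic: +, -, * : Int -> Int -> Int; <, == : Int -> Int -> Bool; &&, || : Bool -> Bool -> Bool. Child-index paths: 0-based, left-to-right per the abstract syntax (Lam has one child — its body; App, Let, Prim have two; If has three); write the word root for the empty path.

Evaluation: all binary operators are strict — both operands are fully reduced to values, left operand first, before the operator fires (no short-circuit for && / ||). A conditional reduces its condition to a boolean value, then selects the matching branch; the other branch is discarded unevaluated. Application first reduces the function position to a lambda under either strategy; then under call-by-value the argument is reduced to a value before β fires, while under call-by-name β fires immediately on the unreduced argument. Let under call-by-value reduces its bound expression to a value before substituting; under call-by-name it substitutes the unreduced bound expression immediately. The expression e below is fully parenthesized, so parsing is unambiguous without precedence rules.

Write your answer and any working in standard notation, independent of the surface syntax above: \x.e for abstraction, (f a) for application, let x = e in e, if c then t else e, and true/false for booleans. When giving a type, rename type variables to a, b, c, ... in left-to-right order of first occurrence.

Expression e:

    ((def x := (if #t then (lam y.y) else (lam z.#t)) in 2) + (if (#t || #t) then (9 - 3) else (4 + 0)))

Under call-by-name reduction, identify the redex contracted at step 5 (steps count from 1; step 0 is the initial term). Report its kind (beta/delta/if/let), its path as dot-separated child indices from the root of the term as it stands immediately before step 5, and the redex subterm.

Answer: delta at root : (2 + 6)

Derivation:
step 0: ((let x = (if true then (\y.y) else (\z.true)) in 2) + (if (true || true) then (9 - 3) else (4 + 0)))
step 1: [let@0] (2 + (if (true || true) then (9 - 3) else (4 + 0)))
step 2: [delta@1.0] (2 + (if true then (9 - 3) else (4 + 0)))
step 3: [if@1] (2 + (9 - 3))
step 4: [delta@1] (2 + 6)
step 5: [delta@root] 8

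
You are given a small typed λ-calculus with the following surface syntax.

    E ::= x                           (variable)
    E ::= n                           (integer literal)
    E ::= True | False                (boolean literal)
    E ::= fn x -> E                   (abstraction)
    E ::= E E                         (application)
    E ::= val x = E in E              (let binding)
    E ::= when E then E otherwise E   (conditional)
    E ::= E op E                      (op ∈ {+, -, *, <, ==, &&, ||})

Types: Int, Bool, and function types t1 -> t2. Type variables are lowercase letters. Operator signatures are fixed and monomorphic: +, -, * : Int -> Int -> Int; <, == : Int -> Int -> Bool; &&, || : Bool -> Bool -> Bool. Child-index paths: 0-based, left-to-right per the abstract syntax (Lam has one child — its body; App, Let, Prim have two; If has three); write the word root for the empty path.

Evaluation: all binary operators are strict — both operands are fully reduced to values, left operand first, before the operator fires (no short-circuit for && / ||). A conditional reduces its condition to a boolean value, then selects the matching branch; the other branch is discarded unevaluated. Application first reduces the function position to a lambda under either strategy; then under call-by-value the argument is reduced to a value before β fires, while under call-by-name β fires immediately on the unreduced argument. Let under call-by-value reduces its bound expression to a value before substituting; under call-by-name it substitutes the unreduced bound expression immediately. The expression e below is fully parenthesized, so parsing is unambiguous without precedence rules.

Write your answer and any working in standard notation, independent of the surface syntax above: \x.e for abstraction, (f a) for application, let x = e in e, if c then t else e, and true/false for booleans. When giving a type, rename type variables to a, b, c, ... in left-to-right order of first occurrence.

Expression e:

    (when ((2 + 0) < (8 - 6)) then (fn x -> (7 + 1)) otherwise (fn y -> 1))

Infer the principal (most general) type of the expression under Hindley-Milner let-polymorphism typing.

Answer: a -> Int

Trace:
  unify Int ~ Int
  unify Int ~ Int
  unify Int ~ Int
  unify Int ~ Int
  unify Int ~ Int
  unify Int ~ Int
  unify Bool ~ Bool
  unify Int ~ Int
  unify Int ~ Int
\x._ : a -> Int
\y._ : b -> Int
  unify a -> Int ~ b -> Int
  unify a ~ b
  unify Int ~ Int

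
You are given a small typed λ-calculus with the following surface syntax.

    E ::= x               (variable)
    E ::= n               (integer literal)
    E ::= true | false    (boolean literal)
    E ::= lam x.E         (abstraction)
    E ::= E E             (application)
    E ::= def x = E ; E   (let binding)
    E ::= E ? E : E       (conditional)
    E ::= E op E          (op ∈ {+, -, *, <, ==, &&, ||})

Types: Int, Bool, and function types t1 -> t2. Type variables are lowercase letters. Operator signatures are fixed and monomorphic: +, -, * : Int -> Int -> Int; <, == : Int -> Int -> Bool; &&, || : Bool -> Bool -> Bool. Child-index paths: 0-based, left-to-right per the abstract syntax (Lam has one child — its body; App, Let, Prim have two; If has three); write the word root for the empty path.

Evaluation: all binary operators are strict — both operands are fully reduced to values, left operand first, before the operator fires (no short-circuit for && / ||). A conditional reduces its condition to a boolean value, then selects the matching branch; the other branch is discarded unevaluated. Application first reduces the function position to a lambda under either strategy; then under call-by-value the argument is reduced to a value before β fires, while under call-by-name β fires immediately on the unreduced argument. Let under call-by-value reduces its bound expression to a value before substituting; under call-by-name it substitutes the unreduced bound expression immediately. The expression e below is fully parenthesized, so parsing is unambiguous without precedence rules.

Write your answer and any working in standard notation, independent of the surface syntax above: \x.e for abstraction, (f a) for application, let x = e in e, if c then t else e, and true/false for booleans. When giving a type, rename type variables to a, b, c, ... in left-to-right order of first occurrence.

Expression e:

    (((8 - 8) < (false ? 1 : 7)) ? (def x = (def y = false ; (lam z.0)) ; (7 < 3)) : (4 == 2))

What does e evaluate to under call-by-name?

Derivation:
step 0: (if ((8 - 8) < (if false then 1 else 7)) then (let x = (let y = false in (\z.0)) in (7 < 3)) else (4 == 2))
step 1: [delta@0.0] (if (0 < (if false then 1 else 7)) then (let x = (let y = false in (\z.0)) in (7 < 3)) else (4 == 2))
step 2: [if@0.1] (if (0 < 7) then (let x = (let y = false in (\z.0)) in (7 < 3)) else (4 == 2))
step 3: [delta@0] (if true then (let x = (let y = false in (\z.0)) in (7 < 3)) else (4 == 2))
step 4: [if@root] (let x = (let y = false in (\z.0)) in (7 < 3))
step 5: [let@root] (7 < 3)
step 6: [delta@root] false

Answer: false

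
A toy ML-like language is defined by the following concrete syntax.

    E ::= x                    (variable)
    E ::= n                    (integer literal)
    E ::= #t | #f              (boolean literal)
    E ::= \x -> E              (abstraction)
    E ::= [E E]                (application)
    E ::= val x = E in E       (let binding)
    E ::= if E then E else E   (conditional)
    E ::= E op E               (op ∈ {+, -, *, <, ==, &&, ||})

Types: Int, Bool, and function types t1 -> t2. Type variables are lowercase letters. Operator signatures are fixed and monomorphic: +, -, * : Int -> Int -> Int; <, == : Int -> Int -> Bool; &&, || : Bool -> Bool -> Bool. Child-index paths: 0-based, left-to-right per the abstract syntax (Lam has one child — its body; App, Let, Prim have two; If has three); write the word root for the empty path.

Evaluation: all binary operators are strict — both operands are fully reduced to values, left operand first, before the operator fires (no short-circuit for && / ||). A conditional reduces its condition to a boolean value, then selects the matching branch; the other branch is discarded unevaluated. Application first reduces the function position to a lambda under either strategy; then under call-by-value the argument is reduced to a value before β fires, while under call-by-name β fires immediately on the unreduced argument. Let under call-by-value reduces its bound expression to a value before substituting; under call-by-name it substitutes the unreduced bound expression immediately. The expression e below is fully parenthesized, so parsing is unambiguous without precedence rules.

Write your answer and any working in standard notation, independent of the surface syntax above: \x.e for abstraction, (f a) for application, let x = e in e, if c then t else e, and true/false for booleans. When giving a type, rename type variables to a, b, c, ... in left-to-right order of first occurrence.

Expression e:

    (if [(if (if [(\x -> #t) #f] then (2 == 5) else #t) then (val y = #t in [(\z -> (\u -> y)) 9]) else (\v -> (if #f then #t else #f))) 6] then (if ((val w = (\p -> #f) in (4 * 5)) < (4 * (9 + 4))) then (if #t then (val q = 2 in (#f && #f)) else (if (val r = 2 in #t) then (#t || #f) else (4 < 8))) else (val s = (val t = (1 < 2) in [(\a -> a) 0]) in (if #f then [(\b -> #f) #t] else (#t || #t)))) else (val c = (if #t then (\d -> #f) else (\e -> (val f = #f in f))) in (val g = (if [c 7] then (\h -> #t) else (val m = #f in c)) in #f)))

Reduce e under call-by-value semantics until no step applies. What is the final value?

Derivation:
step 0: (if ((if (if ((\x.true) false) then (2 == 5) else true) then (let y = true in ((\z.(\u.y)) 9)) else (\v.(if false then true else false))) 6) then (if ((let w = (\p.false) in (4 * 5)) < (4 * (9 + 4))) then (if true then (let q = 2 in (false && false)) else (if (let r = 2 in true) then (true || false) else (4 < 8))) else (let s = (let t = (1 < 2) in ((\a.a) 0)) in (if false then ((\b.false) true) else (true || true)))) else (let c = (if true then (\d.false) else (\e.(let f = false in f))) in (let g = (if (c 7) then (\h.true) else (let m = false in c)) in false)))
step 1: [beta@0.0.0.0] (if ((if (if true then (2 == 5) else true) then (let y = true in ((\z.(\u.y)) 9)) else (\v.(if false then true else false))) 6) then (if ((let w = (\p.false) in (4 * 5)) < (4 * (9 + 4))) then (if true then (let q = 2 in (false && false)) else (if (let r = 2 in true) then (true || false) else (4 < 8))) else (let s = (let t = (1 < 2) in ((\a.a) 0)) in (if false then ((\b.false) true) else (true || true)))) else (let c = (if true then (\d.false) else (\e.(let f = false in f))) in (let g = (if (c 7) then (\h.true) else (let m = false in c)) in false)))
step 2: [if@0.0.0] (if ((if (2 == 5) then (let y = true in ((\z.(\u.y)) 9)) else (\v.(if false then true else false))) 6) then (if ((let w = (\p.false) in (4 * 5)) < (4 * (9 + 4))) then (if true then (let q = 2 in (false && false)) else (if (let r = 2 in true) then (true || false) else (4 < 8))) else (let s = (let t = (1 < 2) in ((\a.a) 0)) in (if false then ((\b.false) true) else (true || true)))) else (let c = (if true then (\d.false) else (\e.(let f = false in f))) in (let g = (if (c 7) then (\h.true) else (let m = false in c)) in false)))
step 3: [delta@0.0.0] (if ((if false then (let y = true in ((\z.(\u.y)) 9)) else (\v.(if false then true else false))) 6) then (if ((let w = (\p.false) in (4 * 5)) < (4 * (9 + 4))) then (if true then (let q = 2 in (false && false)) else (if (let r = 2 in true) then (true || false) else (4 < 8))) else (let s = (let t = (1 < 2) in ((\a.a) 0)) in (if false then ((\b.false) true) else (true || true)))) else (let c = (if true then (\d.false) else (\e.(let f = false in f))) in (let g = (if (c 7) then (\h.true) else (let m = false in c)) in false)))
step 4: [if@0.0] (if ((\v.(if false then true else false)) 6) then (if ((let w = (\p.false) in (4 * 5)) < (4 * (9 + 4))) then (if true then (let q = 2 in (false && false)) else (if (let r = 2 in true) then (true || false) else (4 < 8))) else (let s = (let t = (1 < 2) in ((\a.a) 0)) in (if false then ((\b.false) true) else (true || true)))) else (let c = (if true then (\d.false) else (\e.(let f = false in f))) in (let g = (if (c 7) then (\h.true) else (let m = false in c)) in false)))
step 5: [beta@0] (if (if false then true else false) then (if ((let w = (\p.false) in (4 * 5)) < (4 * (9 + 4))) then (if true then (let q = 2 in (false && false)) else (if (let r = 2 in true) then (true || false) else (4 < 8))) else (let s = (let t = (1 < 2) in ((\a.a) 0)) in (if false then ((\b.false) true) else (true || true)))) else (let c = (if true then (\d.false) else (\e.(let f = false in f))) in (let g = (if (c 7) then (\h.true) else (let m = false in c)) in false)))
step 6: [if@0] (if false then (if ((let w = (\p.false) in (4 * 5)) < (4 * (9 + 4))) then (if true then (let q = 2 in (false && false)) else (if (let r = 2 in true) then (true || false) else (4 < 8))) else (let s = (let t = (1 < 2) in ((\a.a) 0)) in (if false then ((\b.false) true) else (true || true)))) else (let c = (if true then (\d.false) else (\e.(let f = false in f))) in (let g = (if (c 7) then (\h.true) else (let m = false in c)) in false)))
step 7: [if@root] (let c = (if true then (\d.false) else (\e.(let f = false in f))) in (let g = (if (c 7) then (\h.true) else (let m = false in c)) in false))
step 8: [if@0] (let c = (\d.false) in (let g = (if (c 7) then (\h.true) else (let m = false in c)) in false))
step 9: [let@root] (let g = (if ((\d.false) 7) then (\h.true) else (let m = false in (\d.false))) in false)
step 10: [beta@0.0] (let g = (if false then (\h.true) else (let m = false in (\d.false))) in false)
step 11: [if@0] (let g = (let m = false in (\d.false)) in false)
step 12: [let@0] (let g = (\d.false) in false)
step 13: [let@root] false

Answer: false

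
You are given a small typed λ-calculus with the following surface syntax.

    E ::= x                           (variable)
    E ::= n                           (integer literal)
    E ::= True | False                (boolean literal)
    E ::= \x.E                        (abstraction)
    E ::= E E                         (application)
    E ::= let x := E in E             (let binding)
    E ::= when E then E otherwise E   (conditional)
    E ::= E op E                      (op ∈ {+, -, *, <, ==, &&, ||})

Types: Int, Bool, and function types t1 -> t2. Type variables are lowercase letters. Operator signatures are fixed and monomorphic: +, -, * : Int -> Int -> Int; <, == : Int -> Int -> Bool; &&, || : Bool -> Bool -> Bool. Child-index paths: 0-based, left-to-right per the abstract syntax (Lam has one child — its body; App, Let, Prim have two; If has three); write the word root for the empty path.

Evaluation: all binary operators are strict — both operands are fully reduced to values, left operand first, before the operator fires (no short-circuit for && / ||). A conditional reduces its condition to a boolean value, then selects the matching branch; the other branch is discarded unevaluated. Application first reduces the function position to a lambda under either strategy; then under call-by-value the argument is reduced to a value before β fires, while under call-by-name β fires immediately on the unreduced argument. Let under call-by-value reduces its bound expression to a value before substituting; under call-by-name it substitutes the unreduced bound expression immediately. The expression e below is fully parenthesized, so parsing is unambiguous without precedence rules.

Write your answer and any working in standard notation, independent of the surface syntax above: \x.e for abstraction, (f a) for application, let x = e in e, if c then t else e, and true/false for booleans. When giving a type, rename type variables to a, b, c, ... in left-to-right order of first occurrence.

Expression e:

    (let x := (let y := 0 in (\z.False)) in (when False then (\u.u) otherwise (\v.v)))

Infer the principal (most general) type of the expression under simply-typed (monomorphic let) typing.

Answer: a -> a

Derivation:
let y : Int
\z._ : a -> Bool
let x : a -> Bool
  unify Bool ~ Bool
u : b
\u._ : b -> b
v : c
\v._ : c -> c
  unify b -> b ~ c -> c
  unify b ~ c
  unify c ~ c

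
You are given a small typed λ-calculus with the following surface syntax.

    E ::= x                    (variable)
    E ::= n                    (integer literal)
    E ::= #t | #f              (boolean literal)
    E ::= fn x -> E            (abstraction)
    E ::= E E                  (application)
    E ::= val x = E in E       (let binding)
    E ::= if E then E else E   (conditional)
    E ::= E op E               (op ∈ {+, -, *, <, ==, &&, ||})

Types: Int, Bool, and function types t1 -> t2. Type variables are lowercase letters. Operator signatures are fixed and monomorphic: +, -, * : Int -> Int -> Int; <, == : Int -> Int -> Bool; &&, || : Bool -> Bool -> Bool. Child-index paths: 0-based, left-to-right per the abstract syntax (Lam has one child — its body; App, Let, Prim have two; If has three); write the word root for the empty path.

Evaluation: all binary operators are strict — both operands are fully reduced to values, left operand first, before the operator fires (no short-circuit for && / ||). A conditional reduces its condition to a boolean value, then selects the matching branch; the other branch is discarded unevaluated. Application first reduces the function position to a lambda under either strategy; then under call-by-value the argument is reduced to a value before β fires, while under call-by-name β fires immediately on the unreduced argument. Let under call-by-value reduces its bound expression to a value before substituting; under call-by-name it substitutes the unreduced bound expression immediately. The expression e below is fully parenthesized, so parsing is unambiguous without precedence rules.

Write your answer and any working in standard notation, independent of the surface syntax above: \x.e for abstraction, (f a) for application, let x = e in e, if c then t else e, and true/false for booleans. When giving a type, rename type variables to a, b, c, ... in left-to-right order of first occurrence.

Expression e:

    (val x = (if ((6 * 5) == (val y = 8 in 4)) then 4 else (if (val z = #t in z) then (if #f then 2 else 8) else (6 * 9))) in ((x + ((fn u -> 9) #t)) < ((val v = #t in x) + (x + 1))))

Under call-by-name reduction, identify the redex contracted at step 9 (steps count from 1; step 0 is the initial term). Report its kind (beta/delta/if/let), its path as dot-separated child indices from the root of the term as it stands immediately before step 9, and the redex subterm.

Derivation:
step 0: (let x = (if ((6 * 5) == (let y = 8 in 4)) then 4 else (if (let z = true in z) then (if false then 2 else 8) else (6 * 9))) in ((x + ((\u.9) true)) < ((let v = true in x) + (x + 1))))
step 1: [let@root] (((if ((6 * 5) == (let y = 8 in 4)) then 4 else (if (let z = true in z) then (if false then 2 else 8) else (6 * 9))) + ((\u.9) true)) < ((let v = true in (if ((6 * 5) == (let y = 8 in 4)) then 4 else (if (let z = true in z) then (if false then 2 else 8) else (6 * 9)))) + ((if ((6 * 5) == (let y = 8 in 4)) then 4 else (if (let z = true in z) then (if false then 2 else 8) else (6 * 9))) + 1)))
step 2: [delta@0.0.0.0] (((if (30 == (let y = 8 in 4)) then 4 else (if (let z = true in z) then (if false then 2 else 8) else (6 * 9))) + ((\u.9) true)) < ((let v = true in (if ((6 * 5) == (let y = 8 in 4)) then 4 else (if (let z = true in z) then (if false then 2 else 8) else (6 * 9)))) + ((if ((6 * 5) == (let y = 8 in 4)) then 4 else (if (let z = true in z) then (if false then 2 else 8) else (6 * 9))) + 1)))
step 3: [let@0.0.0.1] (((if (30 == 4) then 4 else (if (let z = true in z) then (if false then 2 else 8) else (6 * 9))) + ((\u.9) true)) < ((let v = true in (if ((6 * 5) == (let y = 8 in 4)) then 4 else (if (let z = true in z) then (if false then 2 else 8) else (6 * 9)))) + ((if ((6 * 5) == (let y = 8 in 4)) then 4 else (if (let z = true in z) then (if false then 2 else 8) else (6 * 9))) + 1)))
step 4: [delta@0.0.0] (((if false then 4 else (if (let z = true in z) then (if false then 2 else 8) else (6 * 9))) + ((\u.9) true)) < ((let v = true in (if ((6 * 5) == (let y = 8 in 4)) then 4 else (if (let z = true in z) then (if false then 2 else 8) else (6 * 9)))) + ((if ((6 * 5) == (let y = 8 in 4)) then 4 else (if (let z = true in z) then (if false then 2 else 8) else (6 * 9))) + 1)))
step 5: [if@0.0] (((if (let z = true in z) then (if false then 2 else 8) else (6 * 9)) + ((\u.9) true)) < ((let v = true in (if ((6 * 5) == (let y = 8 in 4)) then 4 else (if (let z = true in z) then (if false then 2 else 8) else (6 * 9)))) + ((if ((6 * 5) == (let y = 8 in 4)) then 4 else (if (let z = true in z) then (if false then 2 else 8) else (6 * 9))) + 1)))
step 6: [let@0.0.0] (((if true then (if false then 2 else 8) else (6 * 9)) + ((\u.9) true)) < ((let v = true in (if ((6 * 5) == (let y = 8 in 4)) then 4 else (if (let z = true in z) then (if false then 2 else 8) else (6 * 9)))) + ((if ((6 * 5) == (let y = 8 in 4)) then 4 else (if (let z = true in z) then (if false then 2 else 8) else (6 * 9))) + 1)))
step 7: [if@0.0] (((if false then 2 else 8) + ((\u.9) true)) < ((let v = true in (if ((6 * 5) == (let y = 8 in 4)) then 4 else (if (let z = true in z) then (if false then 2 else 8) else (6 * 9)))) + ((if ((6 * 5) == (let y = 8 in 4)) then 4 else (if (let z = true in z) then (if false then 2 else 8) else (6 * 9))) + 1)))
step 8: [if@0.0] ((8 + ((\u.9) true)) < ((let v = true in (if ((6 * 5) == (let y = 8 in 4)) then 4 else (if (let z = true in z) then (if false then 2 else 8) else (6 * 9)))) + ((if ((6 * 5) == (let y = 8 in 4)) then 4 else (if (let z = true in z) then (if false then 2 else 8) else (6 * 9))) + 1)))
step 9: [beta@0.1] ((8 + 9) < ((let v = true in (if ((6 * 5) == (let y = 8 in 4)) then 4 else (if (let z = true in z) then (if false then 2 else 8) else (6 * 9)))) + ((if ((6 * 5) == (let y = 8 in 4)) then 4 else (if (let z = true in z) then (if false then 2 else 8) else (6 * 9))) + 1)))

Answer: beta at 0.1 : ((\u.9) true)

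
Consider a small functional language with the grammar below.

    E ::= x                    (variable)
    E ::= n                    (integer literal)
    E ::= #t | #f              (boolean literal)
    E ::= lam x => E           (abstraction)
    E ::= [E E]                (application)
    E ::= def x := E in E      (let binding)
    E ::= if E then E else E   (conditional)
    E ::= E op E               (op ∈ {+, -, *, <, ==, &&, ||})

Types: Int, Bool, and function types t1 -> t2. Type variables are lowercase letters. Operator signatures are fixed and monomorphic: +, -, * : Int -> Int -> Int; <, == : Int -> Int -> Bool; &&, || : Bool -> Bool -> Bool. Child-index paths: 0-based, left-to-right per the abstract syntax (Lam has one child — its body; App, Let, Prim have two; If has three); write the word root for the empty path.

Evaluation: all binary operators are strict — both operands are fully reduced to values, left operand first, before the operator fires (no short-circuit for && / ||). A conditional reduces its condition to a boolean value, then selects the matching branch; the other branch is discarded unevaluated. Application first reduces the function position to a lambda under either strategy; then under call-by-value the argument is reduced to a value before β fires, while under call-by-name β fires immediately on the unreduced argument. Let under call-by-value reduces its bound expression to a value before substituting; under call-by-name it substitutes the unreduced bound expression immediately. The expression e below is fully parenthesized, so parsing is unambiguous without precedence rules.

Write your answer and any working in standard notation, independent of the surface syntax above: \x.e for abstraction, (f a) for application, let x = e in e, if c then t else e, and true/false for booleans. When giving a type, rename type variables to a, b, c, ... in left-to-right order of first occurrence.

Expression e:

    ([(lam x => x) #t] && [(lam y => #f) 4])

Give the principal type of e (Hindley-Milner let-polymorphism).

Answer: Bool

Working:
x : a
\x._ : a -> a
  unify a -> a ~ Bool -> b
  unify a ~ Bool
  unify Bool ~ b
_ _ : Bool
  unify Bool ~ Bool
\y._ : c -> Bool
  unify c -> Bool ~ Int -> d
  unify c ~ Int
  unify Bool ~ d
_ _ : Bool
  unify Bool ~ Bool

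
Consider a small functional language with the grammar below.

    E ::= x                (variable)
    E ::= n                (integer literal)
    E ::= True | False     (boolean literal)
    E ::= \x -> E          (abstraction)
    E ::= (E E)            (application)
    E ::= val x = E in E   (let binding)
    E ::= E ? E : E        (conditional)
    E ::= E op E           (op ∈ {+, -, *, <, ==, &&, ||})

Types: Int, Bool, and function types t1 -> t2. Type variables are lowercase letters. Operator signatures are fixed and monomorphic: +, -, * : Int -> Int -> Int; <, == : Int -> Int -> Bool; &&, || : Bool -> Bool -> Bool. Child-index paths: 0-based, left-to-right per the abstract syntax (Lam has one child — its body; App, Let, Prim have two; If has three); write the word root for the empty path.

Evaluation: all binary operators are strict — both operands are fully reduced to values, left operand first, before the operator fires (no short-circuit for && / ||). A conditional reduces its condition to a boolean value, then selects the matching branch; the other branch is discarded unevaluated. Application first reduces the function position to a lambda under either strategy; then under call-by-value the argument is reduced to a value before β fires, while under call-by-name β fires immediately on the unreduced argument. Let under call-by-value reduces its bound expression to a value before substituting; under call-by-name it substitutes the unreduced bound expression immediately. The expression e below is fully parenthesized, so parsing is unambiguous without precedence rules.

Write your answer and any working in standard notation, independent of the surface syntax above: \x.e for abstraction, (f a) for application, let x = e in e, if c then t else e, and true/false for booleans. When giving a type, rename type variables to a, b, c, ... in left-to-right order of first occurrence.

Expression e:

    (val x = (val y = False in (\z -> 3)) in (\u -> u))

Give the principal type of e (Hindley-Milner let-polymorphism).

Trace:
let y : Bool
\z._ : a -> Int
let x : forall. a -> Int
u : b
\u._ : b -> b

Answer: a -> a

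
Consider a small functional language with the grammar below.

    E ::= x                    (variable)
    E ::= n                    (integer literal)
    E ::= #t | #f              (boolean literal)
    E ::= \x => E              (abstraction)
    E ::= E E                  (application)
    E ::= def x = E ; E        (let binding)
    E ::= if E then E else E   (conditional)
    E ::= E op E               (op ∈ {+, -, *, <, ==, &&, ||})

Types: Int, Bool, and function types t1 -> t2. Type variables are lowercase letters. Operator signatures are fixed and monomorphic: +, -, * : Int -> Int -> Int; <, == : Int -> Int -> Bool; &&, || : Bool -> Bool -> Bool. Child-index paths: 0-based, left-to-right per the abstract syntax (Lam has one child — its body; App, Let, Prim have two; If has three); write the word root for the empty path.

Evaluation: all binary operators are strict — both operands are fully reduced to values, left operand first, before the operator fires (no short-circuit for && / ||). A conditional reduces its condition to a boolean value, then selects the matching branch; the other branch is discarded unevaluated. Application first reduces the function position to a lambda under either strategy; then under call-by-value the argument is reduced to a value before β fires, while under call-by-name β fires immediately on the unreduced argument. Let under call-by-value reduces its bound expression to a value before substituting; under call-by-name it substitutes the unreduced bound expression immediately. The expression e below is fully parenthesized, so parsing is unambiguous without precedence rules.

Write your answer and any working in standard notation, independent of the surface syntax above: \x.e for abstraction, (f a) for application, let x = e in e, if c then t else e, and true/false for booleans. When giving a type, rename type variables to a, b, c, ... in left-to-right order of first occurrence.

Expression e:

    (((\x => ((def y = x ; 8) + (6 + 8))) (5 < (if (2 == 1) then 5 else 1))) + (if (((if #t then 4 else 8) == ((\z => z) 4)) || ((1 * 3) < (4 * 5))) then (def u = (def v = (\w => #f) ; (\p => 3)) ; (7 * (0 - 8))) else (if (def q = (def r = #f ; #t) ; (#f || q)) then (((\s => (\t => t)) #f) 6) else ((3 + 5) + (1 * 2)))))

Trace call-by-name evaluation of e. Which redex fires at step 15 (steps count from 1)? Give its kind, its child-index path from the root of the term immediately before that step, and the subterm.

Answer: delta at 1 : (7 * -8)

Derivation:
step 0: (((\x.((let y = x in 8) + (6 + 8))) (5 < (if (2 == 1) then 5 else 1))) + (if (((if true then 4 else 8) == ((\z.z) 4)) || ((1 * 3) < (4 * 5))) then (let u = (let v = (\w.false) in (\p.3)) in (7 * (0 - 8))) else (if (let q = (let r = false in true) in (false || q)) then (((\s.(\t.t)) false) 6) else ((3 + 5) + (1 * 2)))))
step 1: [beta@0] (((let y = (5 < (if (2 == 1) then 5 else 1)) in 8) + (6 + 8)) + (if (((if true then 4 else 8) == ((\z.z) 4)) || ((1 * 3) < (4 * 5))) then (let u = (let v = (\w.false) in (\p.3)) in (7 * (0 - 8))) else (if (let q = (let r = false in true) in (false || q)) then (((\s.(\t.t)) false) 6) else ((3 + 5) + (1 * 2)))))
step 2: [let@0.0] ((8 + (6 + 8)) + (if (((if true then 4 else 8) == ((\z.z) 4)) || ((1 * 3) < (4 * 5))) then (let u = (let v = (\w.false) in (\p.3)) in (7 * (0 - 8))) else (if (let q = (let r = false in true) in (false || q)) then (((\s.(\t.t)) false) 6) else ((3 + 5) + (1 * 2)))))
step 3: [delta@0.1] ((8 + 14) + (if (((if true then 4 else 8) == ((\z.z) 4)) || ((1 * 3) < (4 * 5))) then (let u = (let v = (\w.false) in (\p.3)) in (7 * (0 - 8))) else (if (let q = (let r = false in true) in (false || q)) then (((\s.(\t.t)) false) 6) else ((3 + 5) + (1 * 2)))))
step 4: [delta@0] (22 + (if (((if true then 4 else 8) == ((\z.z) 4)) || ((1 * 3) < (4 * 5))) then (let u = (let v = (\w.false) in (\p.3)) in (7 * (0 - 8))) else (if (let q = (let r = false in true) in (false || q)) then (((\s.(\t.t)) false) 6) else ((3 + 5) + (1 * 2)))))
step 5: [if@1.0.0.0] (22 + (if ((4 == ((\z.z) 4)) || ((1 * 3) < (4 * 5))) then (let u = (let v = (\w.false) in (\p.3)) in (7 * (0 - 8))) else (if (let q = (let r = false in true) in (false || q)) then (((\s.(\t.t)) false) 6) else ((3 + 5) + (1 * 2)))))
step 6: [beta@1.0.0.1] (22 + (if ((4 == 4) || ((1 * 3) < (4 * 5))) then (let u = (let v = (\w.false) in (\p.3)) in (7 * (0 - 8))) else (if (let q = (let r = false in true) in (false || q)) then (((\s.(\t.t)) false) 6) else ((3 + 5) + (1 * 2)))))
step 7: [delta@1.0.0] (22 + (if (true || ((1 * 3) < (4 * 5))) then (let u = (let v = (\w.false) in (\p.3)) in (7 * (0 - 8))) else (if (let q = (let r = false in true) in (false || q)) then (((\s.(\t.t)) false) 6) else ((3 + 5) + (1 * 2)))))
step 8: [delta@1.0.1.0] (22 + (if (true || (3 < (4 * 5))) then (let u = (let v = (\w.false) in (\p.3)) in (7 * (0 - 8))) else (if (let q = (let r = false in true) in (false || q)) then (((\s.(\t.t)) false) 6) else ((3 + 5) + (1 * 2)))))
step 9: [delta@1.0.1.1] (22 + (if (true || (3 < 20)) then (let u = (let v = (\w.false) in (\p.3)) in (7 * (0 - 8))) else (if (let q = (let r = false in true) in (false || q)) then (((\s.(\t.t)) false) 6) else ((3 + 5) + (1 * 2)))))
step 10: [delta@1.0.1] (22 + (if (true || true) then (let u = (let v = (\w.false) in (\p.3)) in (7 * (0 - 8))) else (if (let q = (let r = false in true) in (false || q)) then (((\s.(\t.t)) false) 6) else ((3 + 5) + (1 * 2)))))
step 11: [delta@1.0] (22 + (if true then (let u = (let v = (\w.false) in (\p.3)) in (7 * (0 - 8))) else (if (let q = (let r = false in true) in (false || q)) then (((\s.(\t.t)) false) 6) else ((3 + 5) + (1 * 2)))))
step 12: [if@1] (22 + (let u = (let v = (\w.false) in (\p.3)) in (7 * (0 - 8))))
step 13: [let@1] (22 + (7 * (0 - 8)))
step 14: [delta@1.1] (22 + (7 * -8))
step 15: [delta@1] (22 + -56)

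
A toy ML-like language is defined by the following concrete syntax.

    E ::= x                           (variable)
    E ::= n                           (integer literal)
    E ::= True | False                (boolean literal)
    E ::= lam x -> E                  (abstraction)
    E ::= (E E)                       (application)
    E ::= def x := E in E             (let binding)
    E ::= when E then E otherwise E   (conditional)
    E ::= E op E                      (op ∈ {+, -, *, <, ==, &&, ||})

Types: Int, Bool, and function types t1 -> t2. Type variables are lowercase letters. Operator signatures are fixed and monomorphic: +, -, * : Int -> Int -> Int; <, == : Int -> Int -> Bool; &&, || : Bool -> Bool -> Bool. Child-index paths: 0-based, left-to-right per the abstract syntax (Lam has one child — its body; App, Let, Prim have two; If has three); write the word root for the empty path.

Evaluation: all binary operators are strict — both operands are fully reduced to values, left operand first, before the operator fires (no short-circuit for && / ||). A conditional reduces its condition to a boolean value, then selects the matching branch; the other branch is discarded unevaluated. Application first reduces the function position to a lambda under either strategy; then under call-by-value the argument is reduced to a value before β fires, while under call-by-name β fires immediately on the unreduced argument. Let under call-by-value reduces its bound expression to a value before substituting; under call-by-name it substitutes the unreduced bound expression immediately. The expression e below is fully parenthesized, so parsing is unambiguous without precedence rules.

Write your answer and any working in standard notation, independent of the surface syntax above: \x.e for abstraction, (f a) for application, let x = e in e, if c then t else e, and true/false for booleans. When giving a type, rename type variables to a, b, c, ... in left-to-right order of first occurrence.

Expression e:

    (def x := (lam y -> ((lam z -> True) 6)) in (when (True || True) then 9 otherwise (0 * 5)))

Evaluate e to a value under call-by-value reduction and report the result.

Working:
step 0: (let x = (\y.((\z.true) 6)) in (if (true || true) then 9 else (0 * 5)))
step 1: [let@root] (if (true || true) then 9 else (0 * 5))
step 2: [delta@0] (if true then 9 else (0 * 5))
step 3: [if@root] 9

Answer: 9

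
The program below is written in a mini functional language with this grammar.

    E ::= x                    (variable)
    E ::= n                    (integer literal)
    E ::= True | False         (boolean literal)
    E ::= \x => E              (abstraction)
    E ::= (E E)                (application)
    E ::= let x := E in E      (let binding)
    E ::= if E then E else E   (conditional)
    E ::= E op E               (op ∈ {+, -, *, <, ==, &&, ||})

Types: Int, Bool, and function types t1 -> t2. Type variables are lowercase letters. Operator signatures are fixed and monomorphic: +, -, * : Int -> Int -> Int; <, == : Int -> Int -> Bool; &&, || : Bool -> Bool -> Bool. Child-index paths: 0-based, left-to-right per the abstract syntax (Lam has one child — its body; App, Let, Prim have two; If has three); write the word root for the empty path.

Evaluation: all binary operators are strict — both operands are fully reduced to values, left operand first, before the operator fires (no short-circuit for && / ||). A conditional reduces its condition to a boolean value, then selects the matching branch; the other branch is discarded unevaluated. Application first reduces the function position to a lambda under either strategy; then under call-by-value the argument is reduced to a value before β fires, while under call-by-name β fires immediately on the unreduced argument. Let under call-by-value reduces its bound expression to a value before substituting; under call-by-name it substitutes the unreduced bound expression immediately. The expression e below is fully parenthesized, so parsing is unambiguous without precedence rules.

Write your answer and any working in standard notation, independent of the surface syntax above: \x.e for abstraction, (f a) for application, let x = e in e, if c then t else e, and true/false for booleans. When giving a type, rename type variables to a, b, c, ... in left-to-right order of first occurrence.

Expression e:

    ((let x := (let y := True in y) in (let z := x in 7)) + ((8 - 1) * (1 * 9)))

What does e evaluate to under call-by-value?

Answer: 70

Derivation:
step 0: ((let x = (let y = true in y) in (let z = x in 7)) + ((8 - 1) * (1 * 9)))
step 1: [let@0.0] ((let x = true in (let z = x in 7)) + ((8 - 1) * (1 * 9)))
step 2: [let@0] ((let z = true in 7) + ((8 - 1) * (1 * 9)))
step 3: [let@0] (7 + ((8 - 1) * (1 * 9)))
step 4: [delta@1.0] (7 + (7 * (1 * 9)))
step 5: [delta@1.1] (7 + (7 * 9))
step 6: [delta@1] (7 + 63)
step 7: [delta@root] 70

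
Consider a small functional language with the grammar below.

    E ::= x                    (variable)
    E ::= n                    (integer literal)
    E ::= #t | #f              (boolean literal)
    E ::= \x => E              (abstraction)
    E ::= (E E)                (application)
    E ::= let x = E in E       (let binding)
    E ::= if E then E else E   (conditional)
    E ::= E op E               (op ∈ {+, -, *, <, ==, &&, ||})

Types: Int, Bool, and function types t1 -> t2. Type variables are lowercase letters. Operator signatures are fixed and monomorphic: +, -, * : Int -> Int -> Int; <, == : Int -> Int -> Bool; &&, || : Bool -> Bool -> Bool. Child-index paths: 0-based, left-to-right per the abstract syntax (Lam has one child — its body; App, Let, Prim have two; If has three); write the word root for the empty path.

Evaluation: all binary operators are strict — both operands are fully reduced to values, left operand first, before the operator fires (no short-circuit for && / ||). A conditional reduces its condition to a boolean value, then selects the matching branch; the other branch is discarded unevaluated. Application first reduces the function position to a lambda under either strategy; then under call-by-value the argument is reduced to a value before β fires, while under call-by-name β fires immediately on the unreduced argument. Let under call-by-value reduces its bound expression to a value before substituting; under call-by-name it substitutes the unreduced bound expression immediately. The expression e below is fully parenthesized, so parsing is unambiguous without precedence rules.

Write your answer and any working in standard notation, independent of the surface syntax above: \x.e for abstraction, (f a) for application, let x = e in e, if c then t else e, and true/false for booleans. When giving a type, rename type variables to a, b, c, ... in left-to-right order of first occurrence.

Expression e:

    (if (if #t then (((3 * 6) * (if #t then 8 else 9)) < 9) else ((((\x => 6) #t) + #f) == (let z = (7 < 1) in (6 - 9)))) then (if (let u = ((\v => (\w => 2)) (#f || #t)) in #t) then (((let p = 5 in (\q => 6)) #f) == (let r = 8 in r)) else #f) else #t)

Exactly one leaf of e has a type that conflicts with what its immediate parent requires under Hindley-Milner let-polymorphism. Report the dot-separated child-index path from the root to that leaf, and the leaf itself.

Answer: 0.2.0.1 : false

Derivation:
  unify Bool ~ Bool
  unify Int ~ Int
  unify Int ~ Int
  unify Int ~ Int
  unify Bool ~ Bool
  unify Int ~ Int
  unify Int ~ Int
  unify Int ~ Int
  unify Int ~ Int
\x._ : a -> Int
  unify a -> Int ~ Bool -> b
  unify a ~ Bool
  unify Int ~ b
_ _ : Int
  unify Int ~ Int
  unify Bool ~ Int
  FAIL: mismatch Bool ~ Int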